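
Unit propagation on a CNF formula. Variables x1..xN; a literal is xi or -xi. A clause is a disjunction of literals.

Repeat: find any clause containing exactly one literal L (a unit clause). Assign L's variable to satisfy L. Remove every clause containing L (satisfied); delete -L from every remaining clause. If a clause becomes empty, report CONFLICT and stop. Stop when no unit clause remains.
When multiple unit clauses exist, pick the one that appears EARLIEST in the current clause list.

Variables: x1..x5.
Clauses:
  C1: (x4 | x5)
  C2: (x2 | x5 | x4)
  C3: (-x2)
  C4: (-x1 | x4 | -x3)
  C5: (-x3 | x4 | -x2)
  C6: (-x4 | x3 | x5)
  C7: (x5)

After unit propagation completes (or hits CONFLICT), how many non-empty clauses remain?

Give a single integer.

Answer: 1

Derivation:
unit clause [-2] forces x2=F; simplify:
  drop 2 from [2, 5, 4] -> [5, 4]
  satisfied 2 clause(s); 5 remain; assigned so far: [2]
unit clause [5] forces x5=T; simplify:
  satisfied 4 clause(s); 1 remain; assigned so far: [2, 5]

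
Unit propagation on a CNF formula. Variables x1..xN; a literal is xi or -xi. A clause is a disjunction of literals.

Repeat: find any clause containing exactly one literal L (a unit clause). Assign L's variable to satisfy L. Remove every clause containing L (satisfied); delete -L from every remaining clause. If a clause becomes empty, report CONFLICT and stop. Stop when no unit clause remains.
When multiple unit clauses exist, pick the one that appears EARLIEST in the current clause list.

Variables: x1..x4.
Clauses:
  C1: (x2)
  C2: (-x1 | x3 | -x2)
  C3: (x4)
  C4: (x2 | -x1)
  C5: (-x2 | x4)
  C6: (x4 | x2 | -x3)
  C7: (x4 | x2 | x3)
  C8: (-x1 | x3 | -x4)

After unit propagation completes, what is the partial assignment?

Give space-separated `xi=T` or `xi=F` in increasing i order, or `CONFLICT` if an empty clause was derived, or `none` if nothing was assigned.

Answer: x2=T x4=T

Derivation:
unit clause [2] forces x2=T; simplify:
  drop -2 from [-1, 3, -2] -> [-1, 3]
  drop -2 from [-2, 4] -> [4]
  satisfied 4 clause(s); 4 remain; assigned so far: [2]
unit clause [4] forces x4=T; simplify:
  drop -4 from [-1, 3, -4] -> [-1, 3]
  satisfied 2 clause(s); 2 remain; assigned so far: [2, 4]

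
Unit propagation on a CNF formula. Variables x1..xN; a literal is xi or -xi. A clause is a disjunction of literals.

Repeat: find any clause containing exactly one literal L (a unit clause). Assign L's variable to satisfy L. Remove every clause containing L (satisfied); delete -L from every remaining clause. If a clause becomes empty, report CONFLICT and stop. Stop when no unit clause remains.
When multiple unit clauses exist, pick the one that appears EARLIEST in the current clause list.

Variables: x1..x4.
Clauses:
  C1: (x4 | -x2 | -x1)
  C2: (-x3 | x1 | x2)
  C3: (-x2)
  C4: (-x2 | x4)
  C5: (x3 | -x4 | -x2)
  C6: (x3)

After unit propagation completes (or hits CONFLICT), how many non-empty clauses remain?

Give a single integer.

Answer: 0

Derivation:
unit clause [-2] forces x2=F; simplify:
  drop 2 from [-3, 1, 2] -> [-3, 1]
  satisfied 4 clause(s); 2 remain; assigned so far: [2]
unit clause [3] forces x3=T; simplify:
  drop -3 from [-3, 1] -> [1]
  satisfied 1 clause(s); 1 remain; assigned so far: [2, 3]
unit clause [1] forces x1=T; simplify:
  satisfied 1 clause(s); 0 remain; assigned so far: [1, 2, 3]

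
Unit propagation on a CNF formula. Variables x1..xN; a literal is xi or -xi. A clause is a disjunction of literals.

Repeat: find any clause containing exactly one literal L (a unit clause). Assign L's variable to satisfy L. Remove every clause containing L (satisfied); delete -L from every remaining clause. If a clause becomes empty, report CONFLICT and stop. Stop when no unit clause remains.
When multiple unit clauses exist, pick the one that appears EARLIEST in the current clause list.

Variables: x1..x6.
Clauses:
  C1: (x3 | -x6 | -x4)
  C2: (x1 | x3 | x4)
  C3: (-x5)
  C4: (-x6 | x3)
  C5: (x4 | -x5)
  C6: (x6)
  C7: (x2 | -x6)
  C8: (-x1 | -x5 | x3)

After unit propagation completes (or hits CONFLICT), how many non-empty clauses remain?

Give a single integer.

unit clause [-5] forces x5=F; simplify:
  satisfied 3 clause(s); 5 remain; assigned so far: [5]
unit clause [6] forces x6=T; simplify:
  drop -6 from [3, -6, -4] -> [3, -4]
  drop -6 from [-6, 3] -> [3]
  drop -6 from [2, -6] -> [2]
  satisfied 1 clause(s); 4 remain; assigned so far: [5, 6]
unit clause [3] forces x3=T; simplify:
  satisfied 3 clause(s); 1 remain; assigned so far: [3, 5, 6]
unit clause [2] forces x2=T; simplify:
  satisfied 1 clause(s); 0 remain; assigned so far: [2, 3, 5, 6]

Answer: 0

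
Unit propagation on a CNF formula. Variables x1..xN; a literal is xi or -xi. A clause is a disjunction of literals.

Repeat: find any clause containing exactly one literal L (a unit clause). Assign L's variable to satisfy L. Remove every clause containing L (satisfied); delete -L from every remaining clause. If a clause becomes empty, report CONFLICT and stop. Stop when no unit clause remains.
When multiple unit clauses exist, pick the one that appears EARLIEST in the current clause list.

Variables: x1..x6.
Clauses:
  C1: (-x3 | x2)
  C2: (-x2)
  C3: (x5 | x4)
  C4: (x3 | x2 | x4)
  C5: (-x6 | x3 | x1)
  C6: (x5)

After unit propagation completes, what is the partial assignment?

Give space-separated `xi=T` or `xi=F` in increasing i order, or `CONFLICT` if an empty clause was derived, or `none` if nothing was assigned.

unit clause [-2] forces x2=F; simplify:
  drop 2 from [-3, 2] -> [-3]
  drop 2 from [3, 2, 4] -> [3, 4]
  satisfied 1 clause(s); 5 remain; assigned so far: [2]
unit clause [-3] forces x3=F; simplify:
  drop 3 from [3, 4] -> [4]
  drop 3 from [-6, 3, 1] -> [-6, 1]
  satisfied 1 clause(s); 4 remain; assigned so far: [2, 3]
unit clause [4] forces x4=T; simplify:
  satisfied 2 clause(s); 2 remain; assigned so far: [2, 3, 4]
unit clause [5] forces x5=T; simplify:
  satisfied 1 clause(s); 1 remain; assigned so far: [2, 3, 4, 5]

Answer: x2=F x3=F x4=T x5=T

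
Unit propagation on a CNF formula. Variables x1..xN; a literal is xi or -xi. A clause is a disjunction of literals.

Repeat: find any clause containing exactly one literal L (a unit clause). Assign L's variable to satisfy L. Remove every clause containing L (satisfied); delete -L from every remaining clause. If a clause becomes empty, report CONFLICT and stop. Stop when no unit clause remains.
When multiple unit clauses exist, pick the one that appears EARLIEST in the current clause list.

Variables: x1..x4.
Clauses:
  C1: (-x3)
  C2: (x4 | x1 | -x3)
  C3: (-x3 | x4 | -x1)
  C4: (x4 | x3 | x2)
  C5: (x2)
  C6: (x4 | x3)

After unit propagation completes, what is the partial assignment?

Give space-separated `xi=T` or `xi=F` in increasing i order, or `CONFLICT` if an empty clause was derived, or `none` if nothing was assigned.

unit clause [-3] forces x3=F; simplify:
  drop 3 from [4, 3, 2] -> [4, 2]
  drop 3 from [4, 3] -> [4]
  satisfied 3 clause(s); 3 remain; assigned so far: [3]
unit clause [2] forces x2=T; simplify:
  satisfied 2 clause(s); 1 remain; assigned so far: [2, 3]
unit clause [4] forces x4=T; simplify:
  satisfied 1 clause(s); 0 remain; assigned so far: [2, 3, 4]

Answer: x2=T x3=F x4=T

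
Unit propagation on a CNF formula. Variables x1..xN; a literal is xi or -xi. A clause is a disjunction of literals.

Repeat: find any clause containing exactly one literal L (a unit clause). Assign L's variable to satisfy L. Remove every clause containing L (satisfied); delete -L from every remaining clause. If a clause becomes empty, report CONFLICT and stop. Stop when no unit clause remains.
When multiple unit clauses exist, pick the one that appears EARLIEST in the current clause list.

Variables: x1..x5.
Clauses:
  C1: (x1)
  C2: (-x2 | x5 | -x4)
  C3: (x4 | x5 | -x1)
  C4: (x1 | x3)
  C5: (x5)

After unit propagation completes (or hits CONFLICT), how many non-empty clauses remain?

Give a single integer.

unit clause [1] forces x1=T; simplify:
  drop -1 from [4, 5, -1] -> [4, 5]
  satisfied 2 clause(s); 3 remain; assigned so far: [1]
unit clause [5] forces x5=T; simplify:
  satisfied 3 clause(s); 0 remain; assigned so far: [1, 5]

Answer: 0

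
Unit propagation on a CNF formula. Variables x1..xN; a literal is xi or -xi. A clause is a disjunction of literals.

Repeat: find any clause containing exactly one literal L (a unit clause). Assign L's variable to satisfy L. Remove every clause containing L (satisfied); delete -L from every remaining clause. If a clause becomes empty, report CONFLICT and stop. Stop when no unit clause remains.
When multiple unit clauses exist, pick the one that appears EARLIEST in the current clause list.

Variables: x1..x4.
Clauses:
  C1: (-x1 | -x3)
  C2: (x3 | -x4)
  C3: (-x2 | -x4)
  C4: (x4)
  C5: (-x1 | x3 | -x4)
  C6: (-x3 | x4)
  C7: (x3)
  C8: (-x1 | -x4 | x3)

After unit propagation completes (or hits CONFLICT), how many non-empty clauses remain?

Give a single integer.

Answer: 0

Derivation:
unit clause [4] forces x4=T; simplify:
  drop -4 from [3, -4] -> [3]
  drop -4 from [-2, -4] -> [-2]
  drop -4 from [-1, 3, -4] -> [-1, 3]
  drop -4 from [-1, -4, 3] -> [-1, 3]
  satisfied 2 clause(s); 6 remain; assigned so far: [4]
unit clause [3] forces x3=T; simplify:
  drop -3 from [-1, -3] -> [-1]
  satisfied 4 clause(s); 2 remain; assigned so far: [3, 4]
unit clause [-1] forces x1=F; simplify:
  satisfied 1 clause(s); 1 remain; assigned so far: [1, 3, 4]
unit clause [-2] forces x2=F; simplify:
  satisfied 1 clause(s); 0 remain; assigned so far: [1, 2, 3, 4]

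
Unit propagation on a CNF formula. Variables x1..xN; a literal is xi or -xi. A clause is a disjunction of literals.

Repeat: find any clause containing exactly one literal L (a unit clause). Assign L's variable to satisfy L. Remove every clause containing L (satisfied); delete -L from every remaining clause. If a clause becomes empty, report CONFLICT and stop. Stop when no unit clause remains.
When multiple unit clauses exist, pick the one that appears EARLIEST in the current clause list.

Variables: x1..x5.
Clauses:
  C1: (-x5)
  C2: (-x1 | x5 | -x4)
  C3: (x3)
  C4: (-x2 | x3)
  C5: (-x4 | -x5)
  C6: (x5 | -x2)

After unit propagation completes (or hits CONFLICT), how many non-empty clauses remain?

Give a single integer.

Answer: 1

Derivation:
unit clause [-5] forces x5=F; simplify:
  drop 5 from [-1, 5, -4] -> [-1, -4]
  drop 5 from [5, -2] -> [-2]
  satisfied 2 clause(s); 4 remain; assigned so far: [5]
unit clause [3] forces x3=T; simplify:
  satisfied 2 clause(s); 2 remain; assigned so far: [3, 5]
unit clause [-2] forces x2=F; simplify:
  satisfied 1 clause(s); 1 remain; assigned so far: [2, 3, 5]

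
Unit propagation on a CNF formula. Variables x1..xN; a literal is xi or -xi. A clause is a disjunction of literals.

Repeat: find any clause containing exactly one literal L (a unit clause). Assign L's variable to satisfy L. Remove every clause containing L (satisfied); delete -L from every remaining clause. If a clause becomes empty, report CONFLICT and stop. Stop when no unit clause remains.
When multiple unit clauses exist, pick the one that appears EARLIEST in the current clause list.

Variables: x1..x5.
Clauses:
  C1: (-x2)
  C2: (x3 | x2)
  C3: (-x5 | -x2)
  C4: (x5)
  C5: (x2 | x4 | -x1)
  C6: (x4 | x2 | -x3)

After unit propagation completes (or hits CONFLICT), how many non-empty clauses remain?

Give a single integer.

unit clause [-2] forces x2=F; simplify:
  drop 2 from [3, 2] -> [3]
  drop 2 from [2, 4, -1] -> [4, -1]
  drop 2 from [4, 2, -3] -> [4, -3]
  satisfied 2 clause(s); 4 remain; assigned so far: [2]
unit clause [3] forces x3=T; simplify:
  drop -3 from [4, -3] -> [4]
  satisfied 1 clause(s); 3 remain; assigned so far: [2, 3]
unit clause [5] forces x5=T; simplify:
  satisfied 1 clause(s); 2 remain; assigned so far: [2, 3, 5]
unit clause [4] forces x4=T; simplify:
  satisfied 2 clause(s); 0 remain; assigned so far: [2, 3, 4, 5]

Answer: 0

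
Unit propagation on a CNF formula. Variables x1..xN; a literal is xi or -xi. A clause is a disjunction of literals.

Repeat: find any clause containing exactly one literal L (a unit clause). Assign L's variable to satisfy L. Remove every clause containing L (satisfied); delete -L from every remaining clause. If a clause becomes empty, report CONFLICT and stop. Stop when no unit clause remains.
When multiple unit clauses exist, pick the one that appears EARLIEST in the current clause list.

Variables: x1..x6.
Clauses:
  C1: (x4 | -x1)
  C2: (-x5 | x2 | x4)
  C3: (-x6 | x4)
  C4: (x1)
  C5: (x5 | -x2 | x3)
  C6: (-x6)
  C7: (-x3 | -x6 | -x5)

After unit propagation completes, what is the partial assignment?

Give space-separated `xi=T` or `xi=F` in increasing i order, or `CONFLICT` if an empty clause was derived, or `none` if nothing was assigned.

Answer: x1=T x4=T x6=F

Derivation:
unit clause [1] forces x1=T; simplify:
  drop -1 from [4, -1] -> [4]
  satisfied 1 clause(s); 6 remain; assigned so far: [1]
unit clause [4] forces x4=T; simplify:
  satisfied 3 clause(s); 3 remain; assigned so far: [1, 4]
unit clause [-6] forces x6=F; simplify:
  satisfied 2 clause(s); 1 remain; assigned so far: [1, 4, 6]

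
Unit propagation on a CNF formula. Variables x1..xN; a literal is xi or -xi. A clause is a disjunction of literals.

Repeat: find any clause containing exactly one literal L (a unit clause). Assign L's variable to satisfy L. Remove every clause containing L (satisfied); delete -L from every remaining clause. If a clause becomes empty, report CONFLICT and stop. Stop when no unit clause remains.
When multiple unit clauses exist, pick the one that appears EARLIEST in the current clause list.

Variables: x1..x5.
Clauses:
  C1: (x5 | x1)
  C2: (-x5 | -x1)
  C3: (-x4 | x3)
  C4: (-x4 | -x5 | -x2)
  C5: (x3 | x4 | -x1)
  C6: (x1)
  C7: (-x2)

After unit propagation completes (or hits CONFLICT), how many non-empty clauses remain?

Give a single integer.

unit clause [1] forces x1=T; simplify:
  drop -1 from [-5, -1] -> [-5]
  drop -1 from [3, 4, -1] -> [3, 4]
  satisfied 2 clause(s); 5 remain; assigned so far: [1]
unit clause [-5] forces x5=F; simplify:
  satisfied 2 clause(s); 3 remain; assigned so far: [1, 5]
unit clause [-2] forces x2=F; simplify:
  satisfied 1 clause(s); 2 remain; assigned so far: [1, 2, 5]

Answer: 2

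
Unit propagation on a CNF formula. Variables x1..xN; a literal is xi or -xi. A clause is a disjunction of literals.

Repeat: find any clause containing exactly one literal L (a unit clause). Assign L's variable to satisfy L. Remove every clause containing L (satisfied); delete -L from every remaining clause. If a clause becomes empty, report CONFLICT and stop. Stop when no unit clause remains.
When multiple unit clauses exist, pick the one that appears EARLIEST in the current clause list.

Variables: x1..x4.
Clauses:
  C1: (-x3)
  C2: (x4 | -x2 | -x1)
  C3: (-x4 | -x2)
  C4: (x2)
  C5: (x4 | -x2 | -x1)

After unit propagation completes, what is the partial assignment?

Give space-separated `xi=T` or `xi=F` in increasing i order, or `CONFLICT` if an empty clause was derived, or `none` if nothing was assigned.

unit clause [-3] forces x3=F; simplify:
  satisfied 1 clause(s); 4 remain; assigned so far: [3]
unit clause [2] forces x2=T; simplify:
  drop -2 from [4, -2, -1] -> [4, -1]
  drop -2 from [-4, -2] -> [-4]
  drop -2 from [4, -2, -1] -> [4, -1]
  satisfied 1 clause(s); 3 remain; assigned so far: [2, 3]
unit clause [-4] forces x4=F; simplify:
  drop 4 from [4, -1] -> [-1]
  drop 4 from [4, -1] -> [-1]
  satisfied 1 clause(s); 2 remain; assigned so far: [2, 3, 4]
unit clause [-1] forces x1=F; simplify:
  satisfied 2 clause(s); 0 remain; assigned so far: [1, 2, 3, 4]

Answer: x1=F x2=T x3=F x4=F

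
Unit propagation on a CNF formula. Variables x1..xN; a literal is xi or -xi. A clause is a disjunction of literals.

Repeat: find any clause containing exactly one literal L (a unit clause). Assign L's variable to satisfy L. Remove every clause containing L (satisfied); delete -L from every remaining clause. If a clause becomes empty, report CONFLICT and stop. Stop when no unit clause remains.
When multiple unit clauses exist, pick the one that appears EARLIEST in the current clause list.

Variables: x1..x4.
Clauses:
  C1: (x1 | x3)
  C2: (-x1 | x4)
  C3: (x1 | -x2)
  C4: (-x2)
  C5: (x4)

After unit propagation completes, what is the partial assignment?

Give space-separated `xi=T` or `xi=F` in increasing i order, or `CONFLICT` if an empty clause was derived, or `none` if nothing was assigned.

unit clause [-2] forces x2=F; simplify:
  satisfied 2 clause(s); 3 remain; assigned so far: [2]
unit clause [4] forces x4=T; simplify:
  satisfied 2 clause(s); 1 remain; assigned so far: [2, 4]

Answer: x2=F x4=T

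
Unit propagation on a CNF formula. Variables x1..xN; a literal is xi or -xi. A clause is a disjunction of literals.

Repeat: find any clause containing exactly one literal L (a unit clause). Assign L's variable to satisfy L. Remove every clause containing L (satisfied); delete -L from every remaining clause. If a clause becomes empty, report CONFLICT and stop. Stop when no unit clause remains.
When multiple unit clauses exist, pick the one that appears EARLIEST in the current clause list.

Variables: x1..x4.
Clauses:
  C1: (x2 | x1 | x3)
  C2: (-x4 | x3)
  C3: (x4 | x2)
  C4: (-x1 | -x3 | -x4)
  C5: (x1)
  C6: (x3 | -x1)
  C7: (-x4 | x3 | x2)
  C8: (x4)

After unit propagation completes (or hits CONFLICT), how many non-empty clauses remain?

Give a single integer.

unit clause [1] forces x1=T; simplify:
  drop -1 from [-1, -3, -4] -> [-3, -4]
  drop -1 from [3, -1] -> [3]
  satisfied 2 clause(s); 6 remain; assigned so far: [1]
unit clause [3] forces x3=T; simplify:
  drop -3 from [-3, -4] -> [-4]
  satisfied 3 clause(s); 3 remain; assigned so far: [1, 3]
unit clause [-4] forces x4=F; simplify:
  drop 4 from [4, 2] -> [2]
  drop 4 from [4] -> [] (empty!)
  satisfied 1 clause(s); 2 remain; assigned so far: [1, 3, 4]
CONFLICT (empty clause)

Answer: 1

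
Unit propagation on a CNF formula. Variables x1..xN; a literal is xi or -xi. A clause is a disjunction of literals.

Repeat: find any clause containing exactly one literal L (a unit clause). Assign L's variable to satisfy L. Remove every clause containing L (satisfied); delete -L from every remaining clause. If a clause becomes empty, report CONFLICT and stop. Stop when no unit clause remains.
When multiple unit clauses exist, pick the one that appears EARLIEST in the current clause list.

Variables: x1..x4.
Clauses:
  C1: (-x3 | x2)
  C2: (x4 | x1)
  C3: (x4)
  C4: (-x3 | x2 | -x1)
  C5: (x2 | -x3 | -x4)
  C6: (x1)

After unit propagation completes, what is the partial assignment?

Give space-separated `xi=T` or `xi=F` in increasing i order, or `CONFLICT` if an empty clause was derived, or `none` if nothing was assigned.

Answer: x1=T x4=T

Derivation:
unit clause [4] forces x4=T; simplify:
  drop -4 from [2, -3, -4] -> [2, -3]
  satisfied 2 clause(s); 4 remain; assigned so far: [4]
unit clause [1] forces x1=T; simplify:
  drop -1 from [-3, 2, -1] -> [-3, 2]
  satisfied 1 clause(s); 3 remain; assigned so far: [1, 4]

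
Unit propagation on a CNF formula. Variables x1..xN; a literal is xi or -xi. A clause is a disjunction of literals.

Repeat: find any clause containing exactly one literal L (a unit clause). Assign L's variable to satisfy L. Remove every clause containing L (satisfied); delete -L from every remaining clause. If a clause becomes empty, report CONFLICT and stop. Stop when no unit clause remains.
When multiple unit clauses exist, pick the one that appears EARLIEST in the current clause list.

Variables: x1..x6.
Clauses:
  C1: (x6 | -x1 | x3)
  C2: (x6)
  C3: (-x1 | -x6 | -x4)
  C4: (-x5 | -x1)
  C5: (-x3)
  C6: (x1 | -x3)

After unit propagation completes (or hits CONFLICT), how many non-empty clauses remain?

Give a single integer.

Answer: 2

Derivation:
unit clause [6] forces x6=T; simplify:
  drop -6 from [-1, -6, -4] -> [-1, -4]
  satisfied 2 clause(s); 4 remain; assigned so far: [6]
unit clause [-3] forces x3=F; simplify:
  satisfied 2 clause(s); 2 remain; assigned so far: [3, 6]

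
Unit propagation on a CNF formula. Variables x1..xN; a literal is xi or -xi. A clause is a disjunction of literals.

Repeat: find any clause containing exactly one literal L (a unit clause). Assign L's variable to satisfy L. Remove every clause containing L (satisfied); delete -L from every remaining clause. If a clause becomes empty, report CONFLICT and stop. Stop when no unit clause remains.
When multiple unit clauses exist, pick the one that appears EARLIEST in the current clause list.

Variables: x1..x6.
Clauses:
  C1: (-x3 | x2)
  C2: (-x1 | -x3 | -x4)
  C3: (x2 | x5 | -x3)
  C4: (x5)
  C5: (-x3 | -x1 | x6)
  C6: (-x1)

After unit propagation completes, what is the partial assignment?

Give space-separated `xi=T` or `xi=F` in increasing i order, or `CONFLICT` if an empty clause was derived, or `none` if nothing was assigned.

unit clause [5] forces x5=T; simplify:
  satisfied 2 clause(s); 4 remain; assigned so far: [5]
unit clause [-1] forces x1=F; simplify:
  satisfied 3 clause(s); 1 remain; assigned so far: [1, 5]

Answer: x1=F x5=T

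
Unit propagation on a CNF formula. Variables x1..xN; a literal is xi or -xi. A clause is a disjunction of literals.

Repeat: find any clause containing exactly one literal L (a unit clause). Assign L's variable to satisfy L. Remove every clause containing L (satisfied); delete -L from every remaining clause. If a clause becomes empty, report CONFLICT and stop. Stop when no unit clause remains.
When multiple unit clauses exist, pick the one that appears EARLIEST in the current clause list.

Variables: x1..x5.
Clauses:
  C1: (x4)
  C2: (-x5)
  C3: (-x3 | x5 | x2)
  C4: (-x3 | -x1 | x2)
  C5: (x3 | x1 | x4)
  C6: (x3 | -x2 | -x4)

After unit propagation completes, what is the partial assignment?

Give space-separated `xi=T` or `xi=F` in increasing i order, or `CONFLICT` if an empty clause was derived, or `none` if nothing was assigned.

unit clause [4] forces x4=T; simplify:
  drop -4 from [3, -2, -4] -> [3, -2]
  satisfied 2 clause(s); 4 remain; assigned so far: [4]
unit clause [-5] forces x5=F; simplify:
  drop 5 from [-3, 5, 2] -> [-3, 2]
  satisfied 1 clause(s); 3 remain; assigned so far: [4, 5]

Answer: x4=T x5=F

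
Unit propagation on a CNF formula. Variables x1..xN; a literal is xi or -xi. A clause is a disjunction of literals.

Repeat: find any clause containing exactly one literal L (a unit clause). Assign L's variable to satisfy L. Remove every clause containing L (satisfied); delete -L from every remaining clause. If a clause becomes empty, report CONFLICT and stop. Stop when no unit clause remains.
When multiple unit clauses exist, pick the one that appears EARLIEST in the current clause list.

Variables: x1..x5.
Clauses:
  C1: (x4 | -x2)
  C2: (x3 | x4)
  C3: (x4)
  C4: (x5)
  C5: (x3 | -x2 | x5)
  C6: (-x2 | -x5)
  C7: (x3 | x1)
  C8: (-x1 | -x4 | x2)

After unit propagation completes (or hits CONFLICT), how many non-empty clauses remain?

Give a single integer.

unit clause [4] forces x4=T; simplify:
  drop -4 from [-1, -4, 2] -> [-1, 2]
  satisfied 3 clause(s); 5 remain; assigned so far: [4]
unit clause [5] forces x5=T; simplify:
  drop -5 from [-2, -5] -> [-2]
  satisfied 2 clause(s); 3 remain; assigned so far: [4, 5]
unit clause [-2] forces x2=F; simplify:
  drop 2 from [-1, 2] -> [-1]
  satisfied 1 clause(s); 2 remain; assigned so far: [2, 4, 5]
unit clause [-1] forces x1=F; simplify:
  drop 1 from [3, 1] -> [3]
  satisfied 1 clause(s); 1 remain; assigned so far: [1, 2, 4, 5]
unit clause [3] forces x3=T; simplify:
  satisfied 1 clause(s); 0 remain; assigned so far: [1, 2, 3, 4, 5]

Answer: 0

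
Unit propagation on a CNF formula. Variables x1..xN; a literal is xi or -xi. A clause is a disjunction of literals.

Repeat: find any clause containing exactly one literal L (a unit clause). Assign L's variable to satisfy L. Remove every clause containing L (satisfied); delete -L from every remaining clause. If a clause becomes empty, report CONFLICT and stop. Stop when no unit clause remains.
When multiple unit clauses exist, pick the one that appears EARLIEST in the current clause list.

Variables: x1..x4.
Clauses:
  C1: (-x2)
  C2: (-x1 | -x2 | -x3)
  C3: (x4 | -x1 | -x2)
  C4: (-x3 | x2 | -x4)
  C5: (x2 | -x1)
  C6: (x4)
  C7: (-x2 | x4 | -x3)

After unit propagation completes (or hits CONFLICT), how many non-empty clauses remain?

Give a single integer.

unit clause [-2] forces x2=F; simplify:
  drop 2 from [-3, 2, -4] -> [-3, -4]
  drop 2 from [2, -1] -> [-1]
  satisfied 4 clause(s); 3 remain; assigned so far: [2]
unit clause [-1] forces x1=F; simplify:
  satisfied 1 clause(s); 2 remain; assigned so far: [1, 2]
unit clause [4] forces x4=T; simplify:
  drop -4 from [-3, -4] -> [-3]
  satisfied 1 clause(s); 1 remain; assigned so far: [1, 2, 4]
unit clause [-3] forces x3=F; simplify:
  satisfied 1 clause(s); 0 remain; assigned so far: [1, 2, 3, 4]

Answer: 0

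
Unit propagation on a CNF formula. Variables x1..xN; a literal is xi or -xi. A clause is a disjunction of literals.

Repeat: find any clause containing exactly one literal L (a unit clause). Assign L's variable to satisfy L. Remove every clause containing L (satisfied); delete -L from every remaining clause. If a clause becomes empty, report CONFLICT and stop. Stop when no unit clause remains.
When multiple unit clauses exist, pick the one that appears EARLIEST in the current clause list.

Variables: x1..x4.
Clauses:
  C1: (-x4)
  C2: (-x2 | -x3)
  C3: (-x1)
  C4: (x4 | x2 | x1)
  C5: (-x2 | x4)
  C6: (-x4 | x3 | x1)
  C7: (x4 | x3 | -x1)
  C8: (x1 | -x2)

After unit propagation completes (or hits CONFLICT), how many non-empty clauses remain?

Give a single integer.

unit clause [-4] forces x4=F; simplify:
  drop 4 from [4, 2, 1] -> [2, 1]
  drop 4 from [-2, 4] -> [-2]
  drop 4 from [4, 3, -1] -> [3, -1]
  satisfied 2 clause(s); 6 remain; assigned so far: [4]
unit clause [-1] forces x1=F; simplify:
  drop 1 from [2, 1] -> [2]
  drop 1 from [1, -2] -> [-2]
  satisfied 2 clause(s); 4 remain; assigned so far: [1, 4]
unit clause [2] forces x2=T; simplify:
  drop -2 from [-2, -3] -> [-3]
  drop -2 from [-2] -> [] (empty!)
  drop -2 from [-2] -> [] (empty!)
  satisfied 1 clause(s); 3 remain; assigned so far: [1, 2, 4]
CONFLICT (empty clause)

Answer: 1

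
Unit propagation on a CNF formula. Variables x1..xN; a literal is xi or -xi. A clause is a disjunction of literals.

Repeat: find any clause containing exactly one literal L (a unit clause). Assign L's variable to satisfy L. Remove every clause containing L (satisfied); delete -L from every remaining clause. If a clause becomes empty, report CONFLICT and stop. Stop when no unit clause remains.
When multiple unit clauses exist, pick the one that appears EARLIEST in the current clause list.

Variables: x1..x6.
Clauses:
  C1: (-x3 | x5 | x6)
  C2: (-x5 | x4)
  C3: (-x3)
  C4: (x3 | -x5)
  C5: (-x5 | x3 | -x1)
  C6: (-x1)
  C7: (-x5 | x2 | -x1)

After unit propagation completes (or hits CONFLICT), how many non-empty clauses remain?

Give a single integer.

unit clause [-3] forces x3=F; simplify:
  drop 3 from [3, -5] -> [-5]
  drop 3 from [-5, 3, -1] -> [-5, -1]
  satisfied 2 clause(s); 5 remain; assigned so far: [3]
unit clause [-5] forces x5=F; simplify:
  satisfied 4 clause(s); 1 remain; assigned so far: [3, 5]
unit clause [-1] forces x1=F; simplify:
  satisfied 1 clause(s); 0 remain; assigned so far: [1, 3, 5]

Answer: 0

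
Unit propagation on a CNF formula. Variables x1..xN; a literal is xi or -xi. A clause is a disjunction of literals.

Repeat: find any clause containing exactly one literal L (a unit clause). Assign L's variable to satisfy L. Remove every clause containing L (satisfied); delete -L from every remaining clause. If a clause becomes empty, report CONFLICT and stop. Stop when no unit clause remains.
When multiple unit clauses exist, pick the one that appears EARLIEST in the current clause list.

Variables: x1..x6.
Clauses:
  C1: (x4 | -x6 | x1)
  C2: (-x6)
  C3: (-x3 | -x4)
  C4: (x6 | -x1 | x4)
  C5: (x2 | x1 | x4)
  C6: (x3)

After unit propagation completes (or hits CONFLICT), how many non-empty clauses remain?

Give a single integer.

Answer: 0

Derivation:
unit clause [-6] forces x6=F; simplify:
  drop 6 from [6, -1, 4] -> [-1, 4]
  satisfied 2 clause(s); 4 remain; assigned so far: [6]
unit clause [3] forces x3=T; simplify:
  drop -3 from [-3, -4] -> [-4]
  satisfied 1 clause(s); 3 remain; assigned so far: [3, 6]
unit clause [-4] forces x4=F; simplify:
  drop 4 from [-1, 4] -> [-1]
  drop 4 from [2, 1, 4] -> [2, 1]
  satisfied 1 clause(s); 2 remain; assigned so far: [3, 4, 6]
unit clause [-1] forces x1=F; simplify:
  drop 1 from [2, 1] -> [2]
  satisfied 1 clause(s); 1 remain; assigned so far: [1, 3, 4, 6]
unit clause [2] forces x2=T; simplify:
  satisfied 1 clause(s); 0 remain; assigned so far: [1, 2, 3, 4, 6]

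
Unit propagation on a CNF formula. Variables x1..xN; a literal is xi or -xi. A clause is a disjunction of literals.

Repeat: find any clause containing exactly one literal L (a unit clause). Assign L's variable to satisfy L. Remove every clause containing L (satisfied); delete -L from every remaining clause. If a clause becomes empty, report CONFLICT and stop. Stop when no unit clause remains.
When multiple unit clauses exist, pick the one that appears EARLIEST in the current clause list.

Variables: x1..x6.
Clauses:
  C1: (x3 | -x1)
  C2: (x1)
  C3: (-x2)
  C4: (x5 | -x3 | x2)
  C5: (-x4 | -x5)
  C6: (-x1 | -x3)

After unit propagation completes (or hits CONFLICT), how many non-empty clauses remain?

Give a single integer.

unit clause [1] forces x1=T; simplify:
  drop -1 from [3, -1] -> [3]
  drop -1 from [-1, -3] -> [-3]
  satisfied 1 clause(s); 5 remain; assigned so far: [1]
unit clause [3] forces x3=T; simplify:
  drop -3 from [5, -3, 2] -> [5, 2]
  drop -3 from [-3] -> [] (empty!)
  satisfied 1 clause(s); 4 remain; assigned so far: [1, 3]
CONFLICT (empty clause)

Answer: 3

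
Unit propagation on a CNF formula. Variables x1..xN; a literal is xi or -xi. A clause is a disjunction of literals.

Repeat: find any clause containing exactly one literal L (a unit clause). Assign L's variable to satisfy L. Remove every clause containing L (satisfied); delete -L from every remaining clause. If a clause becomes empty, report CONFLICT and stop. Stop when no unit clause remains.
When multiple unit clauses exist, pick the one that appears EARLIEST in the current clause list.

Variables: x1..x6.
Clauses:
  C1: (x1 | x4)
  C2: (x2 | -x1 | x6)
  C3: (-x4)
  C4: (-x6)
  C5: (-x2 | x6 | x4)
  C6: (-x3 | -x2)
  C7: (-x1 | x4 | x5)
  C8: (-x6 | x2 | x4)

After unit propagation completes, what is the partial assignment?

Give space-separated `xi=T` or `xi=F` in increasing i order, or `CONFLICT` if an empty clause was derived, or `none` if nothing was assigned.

unit clause [-4] forces x4=F; simplify:
  drop 4 from [1, 4] -> [1]
  drop 4 from [-2, 6, 4] -> [-2, 6]
  drop 4 from [-1, 4, 5] -> [-1, 5]
  drop 4 from [-6, 2, 4] -> [-6, 2]
  satisfied 1 clause(s); 7 remain; assigned so far: [4]
unit clause [1] forces x1=T; simplify:
  drop -1 from [2, -1, 6] -> [2, 6]
  drop -1 from [-1, 5] -> [5]
  satisfied 1 clause(s); 6 remain; assigned so far: [1, 4]
unit clause [-6] forces x6=F; simplify:
  drop 6 from [2, 6] -> [2]
  drop 6 from [-2, 6] -> [-2]
  satisfied 2 clause(s); 4 remain; assigned so far: [1, 4, 6]
unit clause [2] forces x2=T; simplify:
  drop -2 from [-2] -> [] (empty!)
  drop -2 from [-3, -2] -> [-3]
  satisfied 1 clause(s); 3 remain; assigned so far: [1, 2, 4, 6]
CONFLICT (empty clause)

Answer: CONFLICT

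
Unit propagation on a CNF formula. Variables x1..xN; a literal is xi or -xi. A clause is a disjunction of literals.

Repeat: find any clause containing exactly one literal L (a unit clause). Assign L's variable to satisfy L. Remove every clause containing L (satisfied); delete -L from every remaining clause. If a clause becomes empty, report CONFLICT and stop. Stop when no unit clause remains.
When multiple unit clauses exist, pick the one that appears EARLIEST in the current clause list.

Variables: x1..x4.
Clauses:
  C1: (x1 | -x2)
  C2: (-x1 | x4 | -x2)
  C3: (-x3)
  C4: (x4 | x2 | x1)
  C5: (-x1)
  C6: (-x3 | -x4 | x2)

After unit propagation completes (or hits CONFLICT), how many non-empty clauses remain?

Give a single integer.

Answer: 0

Derivation:
unit clause [-3] forces x3=F; simplify:
  satisfied 2 clause(s); 4 remain; assigned so far: [3]
unit clause [-1] forces x1=F; simplify:
  drop 1 from [1, -2] -> [-2]
  drop 1 from [4, 2, 1] -> [4, 2]
  satisfied 2 clause(s); 2 remain; assigned so far: [1, 3]
unit clause [-2] forces x2=F; simplify:
  drop 2 from [4, 2] -> [4]
  satisfied 1 clause(s); 1 remain; assigned so far: [1, 2, 3]
unit clause [4] forces x4=T; simplify:
  satisfied 1 clause(s); 0 remain; assigned so far: [1, 2, 3, 4]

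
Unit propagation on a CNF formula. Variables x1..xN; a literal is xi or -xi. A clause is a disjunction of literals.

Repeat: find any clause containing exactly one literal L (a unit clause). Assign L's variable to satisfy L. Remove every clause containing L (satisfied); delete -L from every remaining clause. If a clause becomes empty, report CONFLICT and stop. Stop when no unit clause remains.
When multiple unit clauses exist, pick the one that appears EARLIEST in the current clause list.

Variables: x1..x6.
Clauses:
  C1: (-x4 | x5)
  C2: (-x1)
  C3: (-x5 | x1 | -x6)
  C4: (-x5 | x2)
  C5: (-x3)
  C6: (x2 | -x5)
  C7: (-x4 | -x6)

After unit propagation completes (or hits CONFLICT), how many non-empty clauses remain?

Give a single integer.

Answer: 5

Derivation:
unit clause [-1] forces x1=F; simplify:
  drop 1 from [-5, 1, -6] -> [-5, -6]
  satisfied 1 clause(s); 6 remain; assigned so far: [1]
unit clause [-3] forces x3=F; simplify:
  satisfied 1 clause(s); 5 remain; assigned so far: [1, 3]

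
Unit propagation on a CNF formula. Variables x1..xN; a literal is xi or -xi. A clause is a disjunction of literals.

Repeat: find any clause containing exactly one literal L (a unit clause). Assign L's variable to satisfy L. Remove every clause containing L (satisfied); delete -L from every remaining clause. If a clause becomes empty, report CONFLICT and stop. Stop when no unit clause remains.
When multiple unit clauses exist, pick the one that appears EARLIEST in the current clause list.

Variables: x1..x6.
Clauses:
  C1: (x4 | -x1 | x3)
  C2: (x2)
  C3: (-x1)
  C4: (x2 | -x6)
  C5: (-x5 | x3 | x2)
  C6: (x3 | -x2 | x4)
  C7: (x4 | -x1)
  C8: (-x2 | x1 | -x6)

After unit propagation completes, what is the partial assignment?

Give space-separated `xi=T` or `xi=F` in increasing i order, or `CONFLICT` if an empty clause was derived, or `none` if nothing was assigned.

unit clause [2] forces x2=T; simplify:
  drop -2 from [3, -2, 4] -> [3, 4]
  drop -2 from [-2, 1, -6] -> [1, -6]
  satisfied 3 clause(s); 5 remain; assigned so far: [2]
unit clause [-1] forces x1=F; simplify:
  drop 1 from [1, -6] -> [-6]
  satisfied 3 clause(s); 2 remain; assigned so far: [1, 2]
unit clause [-6] forces x6=F; simplify:
  satisfied 1 clause(s); 1 remain; assigned so far: [1, 2, 6]

Answer: x1=F x2=T x6=F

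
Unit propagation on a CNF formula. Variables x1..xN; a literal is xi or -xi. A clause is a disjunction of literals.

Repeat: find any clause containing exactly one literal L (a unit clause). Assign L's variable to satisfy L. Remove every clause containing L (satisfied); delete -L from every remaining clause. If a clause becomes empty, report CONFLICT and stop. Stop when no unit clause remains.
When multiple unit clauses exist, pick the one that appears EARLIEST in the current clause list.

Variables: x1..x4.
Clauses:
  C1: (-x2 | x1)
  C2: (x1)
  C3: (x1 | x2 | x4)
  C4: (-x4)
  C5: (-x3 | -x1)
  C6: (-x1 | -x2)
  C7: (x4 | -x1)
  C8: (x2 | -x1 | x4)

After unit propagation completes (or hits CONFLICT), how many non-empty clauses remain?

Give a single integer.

unit clause [1] forces x1=T; simplify:
  drop -1 from [-3, -1] -> [-3]
  drop -1 from [-1, -2] -> [-2]
  drop -1 from [4, -1] -> [4]
  drop -1 from [2, -1, 4] -> [2, 4]
  satisfied 3 clause(s); 5 remain; assigned so far: [1]
unit clause [-4] forces x4=F; simplify:
  drop 4 from [4] -> [] (empty!)
  drop 4 from [2, 4] -> [2]
  satisfied 1 clause(s); 4 remain; assigned so far: [1, 4]
CONFLICT (empty clause)

Answer: 3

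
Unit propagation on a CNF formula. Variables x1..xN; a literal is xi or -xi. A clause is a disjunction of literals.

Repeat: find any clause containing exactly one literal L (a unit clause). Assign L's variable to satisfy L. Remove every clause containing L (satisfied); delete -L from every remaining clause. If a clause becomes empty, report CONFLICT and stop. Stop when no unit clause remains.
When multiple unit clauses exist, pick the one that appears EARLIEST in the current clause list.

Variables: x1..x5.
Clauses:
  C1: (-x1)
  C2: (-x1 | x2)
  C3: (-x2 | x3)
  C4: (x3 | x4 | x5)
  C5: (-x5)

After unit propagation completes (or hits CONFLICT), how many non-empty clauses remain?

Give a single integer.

unit clause [-1] forces x1=F; simplify:
  satisfied 2 clause(s); 3 remain; assigned so far: [1]
unit clause [-5] forces x5=F; simplify:
  drop 5 from [3, 4, 5] -> [3, 4]
  satisfied 1 clause(s); 2 remain; assigned so far: [1, 5]

Answer: 2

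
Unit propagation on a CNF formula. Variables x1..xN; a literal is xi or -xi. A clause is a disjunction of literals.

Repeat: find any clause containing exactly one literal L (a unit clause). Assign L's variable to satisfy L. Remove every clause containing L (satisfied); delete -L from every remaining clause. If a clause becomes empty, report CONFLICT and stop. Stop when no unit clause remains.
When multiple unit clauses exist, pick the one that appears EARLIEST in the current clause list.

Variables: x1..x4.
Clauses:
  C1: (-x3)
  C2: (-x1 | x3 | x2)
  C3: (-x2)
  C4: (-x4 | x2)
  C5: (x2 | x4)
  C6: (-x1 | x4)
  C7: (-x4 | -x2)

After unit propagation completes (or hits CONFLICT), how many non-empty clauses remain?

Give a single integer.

unit clause [-3] forces x3=F; simplify:
  drop 3 from [-1, 3, 2] -> [-1, 2]
  satisfied 1 clause(s); 6 remain; assigned so far: [3]
unit clause [-2] forces x2=F; simplify:
  drop 2 from [-1, 2] -> [-1]
  drop 2 from [-4, 2] -> [-4]
  drop 2 from [2, 4] -> [4]
  satisfied 2 clause(s); 4 remain; assigned so far: [2, 3]
unit clause [-1] forces x1=F; simplify:
  satisfied 2 clause(s); 2 remain; assigned so far: [1, 2, 3]
unit clause [-4] forces x4=F; simplify:
  drop 4 from [4] -> [] (empty!)
  satisfied 1 clause(s); 1 remain; assigned so far: [1, 2, 3, 4]
CONFLICT (empty clause)

Answer: 0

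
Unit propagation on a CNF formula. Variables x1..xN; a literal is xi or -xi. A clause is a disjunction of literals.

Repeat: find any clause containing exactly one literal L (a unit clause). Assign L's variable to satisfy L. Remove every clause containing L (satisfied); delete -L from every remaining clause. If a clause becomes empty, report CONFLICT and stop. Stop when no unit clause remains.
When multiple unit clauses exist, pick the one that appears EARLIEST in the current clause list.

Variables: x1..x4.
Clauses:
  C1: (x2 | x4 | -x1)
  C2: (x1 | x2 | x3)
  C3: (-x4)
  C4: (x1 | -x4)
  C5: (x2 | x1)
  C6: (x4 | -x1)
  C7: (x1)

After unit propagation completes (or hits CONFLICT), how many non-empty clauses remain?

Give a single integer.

unit clause [-4] forces x4=F; simplify:
  drop 4 from [2, 4, -1] -> [2, -1]
  drop 4 from [4, -1] -> [-1]
  satisfied 2 clause(s); 5 remain; assigned so far: [4]
unit clause [-1] forces x1=F; simplify:
  drop 1 from [1, 2, 3] -> [2, 3]
  drop 1 from [2, 1] -> [2]
  drop 1 from [1] -> [] (empty!)
  satisfied 2 clause(s); 3 remain; assigned so far: [1, 4]
CONFLICT (empty clause)

Answer: 2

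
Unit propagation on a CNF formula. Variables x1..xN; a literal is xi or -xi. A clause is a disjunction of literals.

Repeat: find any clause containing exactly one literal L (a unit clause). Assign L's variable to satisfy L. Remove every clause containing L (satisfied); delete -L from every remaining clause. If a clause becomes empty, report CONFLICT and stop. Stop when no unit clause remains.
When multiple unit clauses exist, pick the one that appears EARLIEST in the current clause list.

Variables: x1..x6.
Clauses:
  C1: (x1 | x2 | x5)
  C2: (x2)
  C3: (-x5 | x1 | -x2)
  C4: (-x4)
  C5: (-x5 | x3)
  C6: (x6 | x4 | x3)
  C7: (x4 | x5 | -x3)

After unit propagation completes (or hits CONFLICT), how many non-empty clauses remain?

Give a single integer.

unit clause [2] forces x2=T; simplify:
  drop -2 from [-5, 1, -2] -> [-5, 1]
  satisfied 2 clause(s); 5 remain; assigned so far: [2]
unit clause [-4] forces x4=F; simplify:
  drop 4 from [6, 4, 3] -> [6, 3]
  drop 4 from [4, 5, -3] -> [5, -3]
  satisfied 1 clause(s); 4 remain; assigned so far: [2, 4]

Answer: 4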